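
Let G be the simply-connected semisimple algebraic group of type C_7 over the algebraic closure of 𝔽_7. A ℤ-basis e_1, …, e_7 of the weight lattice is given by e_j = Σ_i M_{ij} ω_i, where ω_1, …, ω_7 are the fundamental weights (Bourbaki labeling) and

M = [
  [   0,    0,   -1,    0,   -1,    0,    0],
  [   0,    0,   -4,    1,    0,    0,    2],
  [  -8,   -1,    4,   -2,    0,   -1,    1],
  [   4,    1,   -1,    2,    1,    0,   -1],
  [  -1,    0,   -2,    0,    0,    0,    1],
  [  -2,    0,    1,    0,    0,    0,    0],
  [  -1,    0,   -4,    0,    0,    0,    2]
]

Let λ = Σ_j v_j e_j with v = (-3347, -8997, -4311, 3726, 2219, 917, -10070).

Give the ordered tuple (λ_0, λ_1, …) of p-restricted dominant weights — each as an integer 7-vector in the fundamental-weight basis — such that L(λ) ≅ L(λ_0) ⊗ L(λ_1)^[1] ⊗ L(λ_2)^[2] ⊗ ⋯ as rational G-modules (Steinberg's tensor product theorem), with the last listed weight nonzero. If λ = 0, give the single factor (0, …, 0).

In the fundamental-weight basis, λ has coordinates c = M·v (v = (-3347, -8997, -4311, 3726, 2219, 917, -10070)):
  c_1 = 0*-3347 + 0*-8997 + -1*-4311 + 0*3726 + -1*2219 + 0*917 + 0*-10070 = 2092
  c_2 = 0*-3347 + 0*-8997 + -4*-4311 + 1*3726 + 0*2219 + 0*917 + 2*-10070 = 830
  c_3 = -8*-3347 + -1*-8997 + 4*-4311 + -2*3726 + 0*2219 + -1*917 + 1*-10070 = 90
  c_4 = 4*-3347 + 1*-8997 + -1*-4311 + 2*3726 + 1*2219 + 0*917 + -1*-10070 = 1667
  c_5 = -1*-3347 + 0*-8997 + -2*-4311 + 0*3726 + 0*2219 + 0*917 + 1*-10070 = 1899
  c_6 = -2*-3347 + 0*-8997 + 1*-4311 + 0*3726 + 0*2219 + 0*917 + 0*-10070 = 2383
  c_7 = -1*-3347 + 0*-8997 + -4*-4311 + 0*3726 + 0*2219 + 0*917 + 2*-10070 = 451
Writing each c_i in base p = 7:
  c_1 = 2092 = 6·7^0 + 4·7^1 + 0·7^2 + 6·7^3
  c_2 = 830 = 4·7^0 + 6·7^1 + 2·7^2 + 2·7^3
  c_3 = 90 = 6·7^0 + 5·7^1 + 1·7^2
  c_4 = 1667 = 1·7^0 + 0·7^1 + 6·7^2 + 4·7^3
  c_5 = 1899 = 2·7^0 + 5·7^1 + 3·7^2 + 5·7^3
  c_6 = 2383 = 3·7^0 + 4·7^1 + 6·7^2 + 6·7^3
  c_7 = 451 = 3·7^0 + 1·7^1 + 2·7^2 + 1·7^3
p-restricted factor λ_0 = (6, 4, 6, 1, 2, 3, 3)
p-restricted factor λ_1 = (4, 6, 5, 0, 5, 4, 1)
p-restricted factor λ_2 = (0, 2, 1, 6, 3, 6, 2)
p-restricted factor λ_3 = (6, 2, 0, 4, 5, 6, 1)

((6, 4, 6, 1, 2, 3, 3), (4, 6, 5, 0, 5, 4, 1), (0, 2, 1, 6, 3, 6, 2), (6, 2, 0, 4, 5, 6, 1))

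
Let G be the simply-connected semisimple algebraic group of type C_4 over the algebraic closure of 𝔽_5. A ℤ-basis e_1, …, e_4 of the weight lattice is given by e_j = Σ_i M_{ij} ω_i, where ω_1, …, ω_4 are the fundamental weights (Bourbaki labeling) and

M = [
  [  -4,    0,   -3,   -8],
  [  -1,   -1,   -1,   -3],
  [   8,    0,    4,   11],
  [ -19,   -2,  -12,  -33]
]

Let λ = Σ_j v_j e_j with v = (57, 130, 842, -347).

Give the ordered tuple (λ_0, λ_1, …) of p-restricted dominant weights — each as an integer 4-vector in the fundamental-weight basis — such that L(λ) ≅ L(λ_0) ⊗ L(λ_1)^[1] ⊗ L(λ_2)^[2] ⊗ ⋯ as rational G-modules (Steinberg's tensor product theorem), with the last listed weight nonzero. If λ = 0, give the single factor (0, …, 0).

Change of basis e → ω: c = M·v where v = (57, 130, 842, -347):
  c_1 = (-4)·(57) + (0)·(130) + (-3)·(842) + (-8)·(-347) = 22
  c_2 = (-1)·(57) + (-1)·(130) + (-1)·(842) + (-3)·(-347) = 12
  c_3 = (8)·(57) + (0)·(130) + (4)·(842) + (11)·(-347) = 7
  c_4 = (-19)·(57) + (-2)·(130) + (-12)·(842) + (-33)·(-347) = 4
Base-5 expansion of each c_i:
  c_1 = 22 = 2·5^0 + 4·5^1
  c_2 = 12 = 2·5^0 + 2·5^1
  c_3 = 7 = 2·5^0 + 1·5^1
  c_4 = 4 = 4·5^0
λ_0 = (2, 2, 2, 4)
λ_1 = (4, 2, 1, 0)

((2, 2, 2, 4), (4, 2, 1, 0))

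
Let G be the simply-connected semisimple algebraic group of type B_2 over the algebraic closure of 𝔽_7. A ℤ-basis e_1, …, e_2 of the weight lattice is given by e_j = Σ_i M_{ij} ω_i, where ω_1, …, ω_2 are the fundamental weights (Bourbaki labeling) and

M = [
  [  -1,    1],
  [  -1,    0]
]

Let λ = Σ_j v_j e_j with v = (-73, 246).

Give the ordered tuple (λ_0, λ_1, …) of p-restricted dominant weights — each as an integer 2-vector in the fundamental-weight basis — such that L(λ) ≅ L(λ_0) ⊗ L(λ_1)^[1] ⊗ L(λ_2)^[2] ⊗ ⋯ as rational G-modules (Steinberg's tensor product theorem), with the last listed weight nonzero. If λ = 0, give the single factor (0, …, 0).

((4, 3), (3, 3), (6, 1))

ω-coordinates c = M·v, v = (-73, 246):
  c_1 = -1*-73 + 1*246 = 319
  c_2 = -1*-73 + 0*246 = 73
Expand coordinatewise in base 7:
  c_1 = 319 = 4·7^0 + 3·7^1 + 6·7^2
  c_2 = 73 = 3·7^0 + 3·7^1 + 1·7^2
p-restricted factor λ_0 = (4, 3)
p-restricted factor λ_1 = (3, 3)
p-restricted factor λ_2 = (6, 1)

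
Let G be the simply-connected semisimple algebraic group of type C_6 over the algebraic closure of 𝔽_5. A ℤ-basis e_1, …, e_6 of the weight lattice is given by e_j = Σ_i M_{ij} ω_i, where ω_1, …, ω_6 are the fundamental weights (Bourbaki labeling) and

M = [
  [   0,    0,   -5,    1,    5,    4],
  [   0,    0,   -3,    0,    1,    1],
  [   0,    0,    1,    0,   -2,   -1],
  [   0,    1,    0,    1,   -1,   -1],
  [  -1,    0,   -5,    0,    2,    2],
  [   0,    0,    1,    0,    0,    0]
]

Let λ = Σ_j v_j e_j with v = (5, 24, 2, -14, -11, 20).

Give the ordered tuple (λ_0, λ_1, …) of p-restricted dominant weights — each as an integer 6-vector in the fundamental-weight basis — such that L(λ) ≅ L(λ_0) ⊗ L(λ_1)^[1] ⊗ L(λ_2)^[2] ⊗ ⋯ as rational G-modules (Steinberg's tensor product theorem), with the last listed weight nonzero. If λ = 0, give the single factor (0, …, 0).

((1, 3, 4, 1, 3, 2),)

Change of basis e → ω: c = M·v where v = (5, 24, 2, -14, -11, 20):
  c_1 = (0)·(5) + (0)·(24) + (-5)·(2) + (1)·(-14) + (5)·(-11) + (4)·(20) = 1
  c_2 = (0)·(5) + (0)·(24) + (-3)·(2) + (0)·(-14) + (1)·(-11) + (1)·(20) = 3
  c_3 = (0)·(5) + (0)·(24) + (1)·(2) + (0)·(-14) + (-2)·(-11) + (-1)·(20) = 4
  c_4 = (0)·(5) + (1)·(24) + (0)·(2) + (1)·(-14) + (-1)·(-11) + (-1)·(20) = 1
  c_5 = (-1)·(5) + (0)·(24) + (-5)·(2) + (0)·(-14) + (2)·(-11) + (2)·(20) = 3
  c_6 = (0)·(5) + (0)·(24) + (1)·(2) + (0)·(-14) + (0)·(-11) + (0)·(20) = 2
Expand coordinatewise in base 5:
  c_1 = 1 = 1·5^0
  c_2 = 3 = 3·5^0
  c_3 = 4 = 4·5^0
  c_4 = 1 = 1·5^0
  c_5 = 3 = 3·5^0
  c_6 = 2 = 2·5^0
p-restricted factor λ_0 = (1, 3, 4, 1, 3, 2)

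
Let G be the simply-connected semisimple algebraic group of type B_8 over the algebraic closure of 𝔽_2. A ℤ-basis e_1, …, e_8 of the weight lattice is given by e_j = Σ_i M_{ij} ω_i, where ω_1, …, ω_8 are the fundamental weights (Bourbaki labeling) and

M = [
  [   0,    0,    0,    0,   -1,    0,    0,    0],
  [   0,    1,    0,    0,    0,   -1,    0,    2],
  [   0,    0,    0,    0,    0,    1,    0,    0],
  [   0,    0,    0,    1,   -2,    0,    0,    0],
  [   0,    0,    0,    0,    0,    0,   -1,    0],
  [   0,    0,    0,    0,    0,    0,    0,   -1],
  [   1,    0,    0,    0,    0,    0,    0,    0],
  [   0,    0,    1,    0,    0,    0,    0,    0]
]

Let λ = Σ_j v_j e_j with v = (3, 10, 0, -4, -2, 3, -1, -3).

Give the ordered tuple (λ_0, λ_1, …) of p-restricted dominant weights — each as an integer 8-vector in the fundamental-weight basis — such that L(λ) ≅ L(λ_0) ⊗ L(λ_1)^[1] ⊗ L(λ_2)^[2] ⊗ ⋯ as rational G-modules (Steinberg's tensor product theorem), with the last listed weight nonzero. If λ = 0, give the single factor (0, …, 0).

Compute c_i = Σ_j M_{ij} v_j with v = (3, 10, 0, -4, -2, 3, -1, -3):
  c_1 = 0*3 + 0*10 + 0*0 + 0*-4 + -1*-2 + 0*3 + 0*-1 + 0*-3 = 2
  c_2 = 0*3 + 1*10 + 0*0 + 0*-4 + 0*-2 + -1*3 + 0*-1 + 2*-3 = 1
  c_3 = 0*3 + 0*10 + 0*0 + 0*-4 + 0*-2 + 1*3 + 0*-1 + 0*-3 = 3
  c_4 = 0*3 + 0*10 + 0*0 + 1*-4 + -2*-2 + 0*3 + 0*-1 + 0*-3 = 0
  c_5 = 0*3 + 0*10 + 0*0 + 0*-4 + 0*-2 + 0*3 + -1*-1 + 0*-3 = 1
  c_6 = 0*3 + 0*10 + 0*0 + 0*-4 + 0*-2 + 0*3 + 0*-1 + -1*-3 = 3
  c_7 = 1*3 + 0*10 + 0*0 + 0*-4 + 0*-2 + 0*3 + 0*-1 + 0*-3 = 3
  c_8 = 0*3 + 0*10 + 1*0 + 0*-4 + 0*-2 + 0*3 + 0*-1 + 0*-3 = 0
Writing each c_i in base p = 2:
  c_1 = 2 = 0·2^0 + 1·2^1
  c_2 = 1 = 1·2^0
  c_3 = 3 = 1·2^0 + 1·2^1
  c_4 = 0
  c_5 = 1 = 1·2^0
  c_6 = 3 = 1·2^0 + 1·2^1
  c_7 = 3 = 1·2^0 + 1·2^1
  c_8 = 0
p-restricted factor λ_0 = (0, 1, 1, 0, 1, 1, 1, 0)
p-restricted factor λ_1 = (1, 0, 1, 0, 0, 1, 1, 0)

((0, 1, 1, 0, 1, 1, 1, 0), (1, 0, 1, 0, 0, 1, 1, 0))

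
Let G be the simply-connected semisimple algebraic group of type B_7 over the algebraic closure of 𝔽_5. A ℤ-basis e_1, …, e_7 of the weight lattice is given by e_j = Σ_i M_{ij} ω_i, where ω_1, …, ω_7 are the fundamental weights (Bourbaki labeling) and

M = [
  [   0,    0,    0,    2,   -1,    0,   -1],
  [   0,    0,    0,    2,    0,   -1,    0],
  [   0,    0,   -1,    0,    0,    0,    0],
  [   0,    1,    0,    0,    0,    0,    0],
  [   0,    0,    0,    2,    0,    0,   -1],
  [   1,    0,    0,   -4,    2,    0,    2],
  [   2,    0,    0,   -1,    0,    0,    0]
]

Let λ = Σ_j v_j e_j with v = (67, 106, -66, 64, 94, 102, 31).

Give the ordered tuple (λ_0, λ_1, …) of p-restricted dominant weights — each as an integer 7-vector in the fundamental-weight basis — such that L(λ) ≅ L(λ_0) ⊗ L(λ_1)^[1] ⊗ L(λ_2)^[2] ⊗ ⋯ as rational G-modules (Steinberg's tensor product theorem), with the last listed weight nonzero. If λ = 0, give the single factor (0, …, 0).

((3, 1, 1, 1, 2, 1, 0), (0, 0, 3, 1, 4, 2, 4), (0, 1, 2, 4, 3, 2, 2))

ω-coordinates c = M·v, v = (67, 106, -66, 64, 94, 102, 31):
  c_1 = 0*67 + 0*106 + 0*-66 + 2*64 + -1*94 + 0*102 + -1*31 = 3
  c_2 = 0*67 + 0*106 + 0*-66 + 2*64 + 0*94 + -1*102 + 0*31 = 26
  c_3 = 0*67 + 0*106 + -1*-66 + 0*64 + 0*94 + 0*102 + 0*31 = 66
  c_4 = 0*67 + 1*106 + 0*-66 + 0*64 + 0*94 + 0*102 + 0*31 = 106
  c_5 = 0*67 + 0*106 + 0*-66 + 2*64 + 0*94 + 0*102 + -1*31 = 97
  c_6 = 1*67 + 0*106 + 0*-66 + -4*64 + 2*94 + 0*102 + 2*31 = 61
  c_7 = 2*67 + 0*106 + 0*-66 + -1*64 + 0*94 + 0*102 + 0*31 = 70
p = 5; digits c_i = Σ_j d_{ij}·5^j, 0 ≤ d_{ij} < 5:
  c_1 = 3 = 3·5^0
  c_2 = 26 = 1·5^0 + 0·5^1 + 1·5^2
  c_3 = 66 = 1·5^0 + 3·5^1 + 2·5^2
  c_4 = 106 = 1·5^0 + 1·5^1 + 4·5^2
  c_5 = 97 = 2·5^0 + 4·5^1 + 3·5^2
  c_6 = 61 = 1·5^0 + 2·5^1 + 2·5^2
  c_7 = 70 = 0·5^0 + 4·5^1 + 2·5^2
p-restricted factor λ_0 = (3, 1, 1, 1, 2, 1, 0)
p-restricted factor λ_1 = (0, 0, 3, 1, 4, 2, 4)
p-restricted factor λ_2 = (0, 1, 2, 4, 3, 2, 2)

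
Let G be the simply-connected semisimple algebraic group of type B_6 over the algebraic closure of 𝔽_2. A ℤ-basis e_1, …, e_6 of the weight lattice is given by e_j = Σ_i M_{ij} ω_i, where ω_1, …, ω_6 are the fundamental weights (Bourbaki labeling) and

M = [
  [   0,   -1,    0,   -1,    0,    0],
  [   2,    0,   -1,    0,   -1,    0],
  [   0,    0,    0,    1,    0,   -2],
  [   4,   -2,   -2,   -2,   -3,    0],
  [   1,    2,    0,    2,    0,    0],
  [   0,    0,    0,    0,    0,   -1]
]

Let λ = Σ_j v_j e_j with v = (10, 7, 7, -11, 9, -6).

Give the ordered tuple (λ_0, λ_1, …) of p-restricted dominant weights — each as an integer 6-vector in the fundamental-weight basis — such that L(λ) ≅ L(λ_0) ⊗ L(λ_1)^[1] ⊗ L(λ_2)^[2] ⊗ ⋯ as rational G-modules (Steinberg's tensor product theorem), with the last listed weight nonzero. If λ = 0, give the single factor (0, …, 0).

((0, 0, 1, 1, 0, 0), (0, 0, 0, 1, 1, 1), (1, 1, 0, 1, 0, 1))

Converting to the ω-basis (c_i = row i of M dotted with v = (10, 7, 7, -11, 9, -6)):
  c_1 = 0·10 + (-1)·(7) + 0·7 + (-1)·(-11) + 0·9 + (0)·(-6) = 4
  c_2 = 2·10 + 0·7 + (-1)·(7) + (0)·(-11) + (-1)·(9) + (0)·(-6) = 4
  c_3 = 0·10 + 0·7 + 0·7 + (1)·(-11) + 0·9 + (-2)·(-6) = 1
  c_4 = 4·10 + (-2)·(7) + (-2)·(7) + (-2)·(-11) + (-3)·(9) + (0)·(-6) = 7
  c_5 = 1·10 + 2·7 + 0·7 + (2)·(-11) + 0·9 + (0)·(-6) = 2
  c_6 = 0·10 + 0·7 + 0·7 + (0)·(-11) + 0·9 + (-1)·(-6) = 6
p = 2; digits c_i = Σ_j d_{ij}·2^j, 0 ≤ d_{ij} < 2:
  c_1 = 4 = 0·2^0 + 0·2^1 + 1·2^2
  c_2 = 4 = 0·2^0 + 0·2^1 + 1·2^2
  c_3 = 1 = 1·2^0
  c_4 = 7 = 1·2^0 + 1·2^1 + 1·2^2
  c_5 = 2 = 0·2^0 + 1·2^1
  c_6 = 6 = 0·2^0 + 1·2^1 + 1·2^2
p-restricted factor λ_0 = (0, 0, 1, 1, 0, 0)
p-restricted factor λ_1 = (0, 0, 0, 1, 1, 1)
p-restricted factor λ_2 = (1, 1, 0, 1, 0, 1)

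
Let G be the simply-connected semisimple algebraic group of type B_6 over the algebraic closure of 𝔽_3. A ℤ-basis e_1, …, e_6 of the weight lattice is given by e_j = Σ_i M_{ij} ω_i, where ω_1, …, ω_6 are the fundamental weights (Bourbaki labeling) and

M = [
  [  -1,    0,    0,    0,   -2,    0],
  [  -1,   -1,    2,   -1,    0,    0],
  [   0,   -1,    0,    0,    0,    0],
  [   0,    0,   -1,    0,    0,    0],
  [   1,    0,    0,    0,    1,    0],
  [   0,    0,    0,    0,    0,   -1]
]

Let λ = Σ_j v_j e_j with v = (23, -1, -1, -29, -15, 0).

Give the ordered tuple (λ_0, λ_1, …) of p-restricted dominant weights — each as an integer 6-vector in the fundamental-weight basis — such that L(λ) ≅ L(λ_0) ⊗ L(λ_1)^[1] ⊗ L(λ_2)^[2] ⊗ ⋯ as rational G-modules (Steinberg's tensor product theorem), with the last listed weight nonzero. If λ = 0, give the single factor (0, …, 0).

((1, 2, 1, 1, 2, 0), (2, 1, 0, 0, 2, 0))

ω-coordinates c = M·v, v = (23, -1, -1, -29, -15, 0):
  c_1 = -1*23 + 0*-1 + 0*-1 + 0*-29 + -2*-15 + 0*0 = 7
  c_2 = -1*23 + -1*-1 + 2*-1 + -1*-29 + 0*-15 + 0*0 = 5
  c_3 = 0*23 + -1*-1 + 0*-1 + 0*-29 + 0*-15 + 0*0 = 1
  c_4 = 0*23 + 0*-1 + -1*-1 + 0*-29 + 0*-15 + 0*0 = 1
  c_5 = 1*23 + 0*-1 + 0*-1 + 0*-29 + 1*-15 + 0*0 = 8
  c_6 = 0*23 + 0*-1 + 0*-1 + 0*-29 + 0*-15 + -1*0 = 0
p = 3; digits c_i = Σ_j d_{ij}·3^j, 0 ≤ d_{ij} < 3:
  c_1 = 7 = 1·3^0 + 2·3^1
  c_2 = 5 = 2·3^0 + 1·3^1
  c_3 = 1 = 1·3^0
  c_4 = 1 = 1·3^0
  c_5 = 8 = 2·3^0 + 2·3^1
  c_6 = 0
λ_0 = (1, 2, 1, 1, 2, 0)
λ_1 = (2, 1, 0, 0, 2, 0)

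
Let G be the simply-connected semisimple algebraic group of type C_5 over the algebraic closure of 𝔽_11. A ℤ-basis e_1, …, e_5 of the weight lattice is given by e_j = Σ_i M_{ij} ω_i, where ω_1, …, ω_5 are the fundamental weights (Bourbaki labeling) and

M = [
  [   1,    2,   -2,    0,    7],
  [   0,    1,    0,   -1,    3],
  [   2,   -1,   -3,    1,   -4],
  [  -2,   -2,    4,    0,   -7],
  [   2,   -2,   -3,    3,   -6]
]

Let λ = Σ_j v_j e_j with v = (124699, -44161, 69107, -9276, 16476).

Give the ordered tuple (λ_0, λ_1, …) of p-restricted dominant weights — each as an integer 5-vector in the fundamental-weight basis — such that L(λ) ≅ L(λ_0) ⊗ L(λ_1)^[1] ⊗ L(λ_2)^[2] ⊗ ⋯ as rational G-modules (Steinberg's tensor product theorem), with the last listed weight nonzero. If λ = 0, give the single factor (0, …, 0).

((9, 1, 3, 9, 8), (5, 2, 4, 1, 7), (1, 10, 3, 0, 8), (10, 10, 8, 0, 2))

Compute c_i = Σ_j M_{ij} v_j with v = (124699, -44161, 69107, -9276, 16476):
  c_1 = 1·124699 + (2)·(-44161) + (-2)·(69107) + (0)·(-9276) + 7·16476 = 13495
  c_2 = 0·124699 + (1)·(-44161) + 0·69107 + (-1)·(-9276) + 3·16476 = 14543
  c_3 = 2·124699 + (-1)·(-44161) + (-3)·(69107) + (1)·(-9276) + (-4)·(16476) = 11058
  c_4 = (-2)·(124699) + (-2)·(-44161) + 4·69107 + (0)·(-9276) + (-7)·(16476) = 20
  c_5 = 2·124699 + (-2)·(-44161) + (-3)·(69107) + (3)·(-9276) + (-6)·(16476) = 3715
Expand coordinatewise in base 11:
  c_1 = 13495 = 9·11^0 + 5·11^1 + 1·11^2 + 10·11^3
  c_2 = 14543 = 1·11^0 + 2·11^1 + 10·11^2 + 10·11^3
  c_3 = 11058 = 3·11^0 + 4·11^1 + 3·11^2 + 8·11^3
  c_4 = 20 = 9·11^0 + 1·11^1
  c_5 = 3715 = 8·11^0 + 7·11^1 + 8·11^2 + 2·11^3
p-restricted factor λ_0 = (9, 1, 3, 9, 8)
p-restricted factor λ_1 = (5, 2, 4, 1, 7)
p-restricted factor λ_2 = (1, 10, 3, 0, 8)
p-restricted factor λ_3 = (10, 10, 8, 0, 2)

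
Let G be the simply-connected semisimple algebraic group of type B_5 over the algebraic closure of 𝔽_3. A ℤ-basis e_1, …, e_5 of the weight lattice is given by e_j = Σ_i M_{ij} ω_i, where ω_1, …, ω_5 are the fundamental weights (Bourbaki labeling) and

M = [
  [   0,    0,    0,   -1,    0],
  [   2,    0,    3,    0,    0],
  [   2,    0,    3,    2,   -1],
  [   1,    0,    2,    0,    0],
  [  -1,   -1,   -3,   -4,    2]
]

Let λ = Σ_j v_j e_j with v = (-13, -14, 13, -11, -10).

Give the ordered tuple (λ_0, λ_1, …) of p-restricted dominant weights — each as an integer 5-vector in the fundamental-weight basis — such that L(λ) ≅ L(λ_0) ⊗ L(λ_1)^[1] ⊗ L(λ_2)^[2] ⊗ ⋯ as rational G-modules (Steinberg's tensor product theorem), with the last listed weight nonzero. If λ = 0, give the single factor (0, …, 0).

Change of basis e → ω: c = M·v where v = (-13, -14, 13, -11, -10):
  c_1 = (0)·(-13) + (0)·(-14) + (0)·(13) + (-1)·(-11) + (0)·(-10) = 11
  c_2 = (2)·(-13) + (0)·(-14) + (3)·(13) + (0)·(-11) + (0)·(-10) = 13
  c_3 = (2)·(-13) + (0)·(-14) + (3)·(13) + (2)·(-11) + (-1)·(-10) = 1
  c_4 = (1)·(-13) + (0)·(-14) + (2)·(13) + (0)·(-11) + (0)·(-10) = 13
  c_5 = (-1)·(-13) + (-1)·(-14) + (-3)·(13) + (-4)·(-11) + (2)·(-10) = 12
Base-3 expansion of each c_i:
  c_1 = 11 = 2·3^0 + 0·3^1 + 1·3^2
  c_2 = 13 = 1·3^0 + 1·3^1 + 1·3^2
  c_3 = 1 = 1·3^0
  c_4 = 13 = 1·3^0 + 1·3^1 + 1·3^2
  c_5 = 12 = 0·3^0 + 1·3^1 + 1·3^2
p-restricted factor λ_0 = (2, 1, 1, 1, 0)
p-restricted factor λ_1 = (0, 1, 0, 1, 1)
p-restricted factor λ_2 = (1, 1, 0, 1, 1)

((2, 1, 1, 1, 0), (0, 1, 0, 1, 1), (1, 1, 0, 1, 1))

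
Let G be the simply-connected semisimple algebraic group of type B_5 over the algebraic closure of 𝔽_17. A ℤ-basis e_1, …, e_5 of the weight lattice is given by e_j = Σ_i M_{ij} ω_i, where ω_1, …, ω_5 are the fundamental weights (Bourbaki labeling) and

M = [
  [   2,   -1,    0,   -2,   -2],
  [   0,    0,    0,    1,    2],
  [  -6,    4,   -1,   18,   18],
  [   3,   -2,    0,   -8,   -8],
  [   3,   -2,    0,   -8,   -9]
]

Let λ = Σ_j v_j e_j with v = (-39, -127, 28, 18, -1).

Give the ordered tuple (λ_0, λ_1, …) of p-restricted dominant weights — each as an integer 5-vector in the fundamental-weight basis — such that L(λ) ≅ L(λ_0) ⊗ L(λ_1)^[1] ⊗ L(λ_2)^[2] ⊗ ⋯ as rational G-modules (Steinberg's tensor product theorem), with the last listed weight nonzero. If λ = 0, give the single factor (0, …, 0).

((15, 16, 4, 1, 2),)

In the fundamental-weight basis, λ has coordinates c = M·v (v = (-39, -127, 28, 18, -1)):
  c_1 = 2*-39 + -1*-127 + 0*28 + -2*18 + -2*-1 = 15
  c_2 = 0*-39 + 0*-127 + 0*28 + 1*18 + 2*-1 = 16
  c_3 = -6*-39 + 4*-127 + -1*28 + 18*18 + 18*-1 = 4
  c_4 = 3*-39 + -2*-127 + 0*28 + -8*18 + -8*-1 = 1
  c_5 = 3*-39 + -2*-127 + 0*28 + -8*18 + -9*-1 = 2
Expand coordinatewise in base 17:
  c_1 = 15 = 15·17^0
  c_2 = 16 = 16·17^0
  c_3 = 4 = 4·17^0
  c_4 = 1 = 1·17^0
  c_5 = 2 = 2·17^0
λ_0 = (15, 16, 4, 1, 2)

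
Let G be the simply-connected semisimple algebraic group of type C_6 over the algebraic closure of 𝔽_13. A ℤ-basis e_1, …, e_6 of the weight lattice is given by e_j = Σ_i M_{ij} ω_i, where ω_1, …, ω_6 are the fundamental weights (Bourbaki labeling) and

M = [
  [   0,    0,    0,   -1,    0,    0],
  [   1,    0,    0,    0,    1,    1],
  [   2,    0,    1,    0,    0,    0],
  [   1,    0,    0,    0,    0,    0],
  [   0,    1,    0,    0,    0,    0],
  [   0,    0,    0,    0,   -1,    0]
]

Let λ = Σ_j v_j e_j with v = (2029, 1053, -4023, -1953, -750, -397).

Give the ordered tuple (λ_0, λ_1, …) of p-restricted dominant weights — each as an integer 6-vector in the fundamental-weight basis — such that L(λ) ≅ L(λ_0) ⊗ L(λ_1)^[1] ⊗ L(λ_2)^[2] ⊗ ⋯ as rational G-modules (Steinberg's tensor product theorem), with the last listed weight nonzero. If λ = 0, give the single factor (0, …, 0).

((3, 11, 9, 1, 0, 9), (7, 2, 2, 0, 3, 5), (11, 5, 0, 12, 6, 4))

Change of basis e → ω: c = M·v where v = (2029, 1053, -4023, -1953, -750, -397):
  c_1 = 0*2029 + 0*1053 + 0*-4023 + -1*-1953 + 0*-750 + 0*-397 = 1953
  c_2 = 1*2029 + 0*1053 + 0*-4023 + 0*-1953 + 1*-750 + 1*-397 = 882
  c_3 = 2*2029 + 0*1053 + 1*-4023 + 0*-1953 + 0*-750 + 0*-397 = 35
  c_4 = 1*2029 + 0*1053 + 0*-4023 + 0*-1953 + 0*-750 + 0*-397 = 2029
  c_5 = 0*2029 + 1*1053 + 0*-4023 + 0*-1953 + 0*-750 + 0*-397 = 1053
  c_6 = 0*2029 + 0*1053 + 0*-4023 + 0*-1953 + -1*-750 + 0*-397 = 750
Base-13 expansion of each c_i:
  c_1 = 1953 = 3·13^0 + 7·13^1 + 11·13^2
  c_2 = 882 = 11·13^0 + 2·13^1 + 5·13^2
  c_3 = 35 = 9·13^0 + 2·13^1
  c_4 = 2029 = 1·13^0 + 0·13^1 + 12·13^2
  c_5 = 1053 = 0·13^0 + 3·13^1 + 6·13^2
  c_6 = 750 = 9·13^0 + 5·13^1 + 4·13^2
Factor λ_0 = (3, 11, 9, 1, 0, 9)
Factor λ_1 = (7, 2, 2, 0, 3, 5)
Factor λ_2 = (11, 5, 0, 12, 6, 4)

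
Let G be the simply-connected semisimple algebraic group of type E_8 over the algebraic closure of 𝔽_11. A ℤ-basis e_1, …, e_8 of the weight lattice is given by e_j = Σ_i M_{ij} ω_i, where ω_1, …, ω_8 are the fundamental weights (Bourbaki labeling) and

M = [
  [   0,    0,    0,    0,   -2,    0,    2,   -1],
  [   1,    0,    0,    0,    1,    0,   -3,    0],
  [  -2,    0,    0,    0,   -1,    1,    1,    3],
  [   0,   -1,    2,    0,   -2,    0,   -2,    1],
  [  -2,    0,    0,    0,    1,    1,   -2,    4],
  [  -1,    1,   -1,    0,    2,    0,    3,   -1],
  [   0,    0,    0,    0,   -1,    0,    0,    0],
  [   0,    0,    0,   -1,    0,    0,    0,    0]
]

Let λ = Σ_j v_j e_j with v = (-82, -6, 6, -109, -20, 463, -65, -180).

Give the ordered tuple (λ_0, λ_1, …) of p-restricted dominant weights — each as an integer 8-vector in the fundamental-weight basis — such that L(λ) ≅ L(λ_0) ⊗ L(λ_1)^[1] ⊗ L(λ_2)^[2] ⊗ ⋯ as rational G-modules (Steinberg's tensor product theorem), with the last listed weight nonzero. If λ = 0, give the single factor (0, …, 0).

Compute c_i = Σ_j M_{ij} v_j with v = (-82, -6, 6, -109, -20, 463, -65, -180):
  c_1 = (0)·(-82) + (0)·(-6) + (0)·(6) + (0)·(-109) + (-2)·(-20) + (0)·(463) + (2)·(-65) + (-1)·(-180) = 90
  c_2 = (1)·(-82) + (0)·(-6) + (0)·(6) + (0)·(-109) + (1)·(-20) + (0)·(463) + (-3)·(-65) + (0)·(-180) = 93
  c_3 = (-2)·(-82) + (0)·(-6) + (0)·(6) + (0)·(-109) + (-1)·(-20) + (1)·(463) + (1)·(-65) + (3)·(-180) = 42
  c_4 = (0)·(-82) + (-1)·(-6) + (2)·(6) + (0)·(-109) + (-2)·(-20) + (0)·(463) + (-2)·(-65) + (1)·(-180) = 8
  c_5 = (-2)·(-82) + (0)·(-6) + (0)·(6) + (0)·(-109) + (1)·(-20) + (1)·(463) + (-2)·(-65) + (4)·(-180) = 17
  c_6 = (-1)·(-82) + (1)·(-6) + (-1)·(6) + (0)·(-109) + (2)·(-20) + (0)·(463) + (3)·(-65) + (-1)·(-180) = 15
  c_7 = (0)·(-82) + (0)·(-6) + (0)·(6) + (0)·(-109) + (-1)·(-20) + (0)·(463) + (0)·(-65) + (0)·(-180) = 20
  c_8 = (0)·(-82) + (0)·(-6) + (0)·(6) + (-1)·(-109) + (0)·(-20) + (0)·(463) + (0)·(-65) + (0)·(-180) = 109
Base-11 expansion of each c_i:
  c_1 = 90 = 2·11^0 + 8·11^1
  c_2 = 93 = 5·11^0 + 8·11^1
  c_3 = 42 = 9·11^0 + 3·11^1
  c_4 = 8 = 8·11^0
  c_5 = 17 = 6·11^0 + 1·11^1
  c_6 = 15 = 4·11^0 + 1·11^1
  c_7 = 20 = 9·11^0 + 1·11^1
  c_8 = 109 = 10·11^0 + 9·11^1
p-restricted factor λ_0 = (2, 5, 9, 8, 6, 4, 9, 10)
p-restricted factor λ_1 = (8, 8, 3, 0, 1, 1, 1, 9)

((2, 5, 9, 8, 6, 4, 9, 10), (8, 8, 3, 0, 1, 1, 1, 9))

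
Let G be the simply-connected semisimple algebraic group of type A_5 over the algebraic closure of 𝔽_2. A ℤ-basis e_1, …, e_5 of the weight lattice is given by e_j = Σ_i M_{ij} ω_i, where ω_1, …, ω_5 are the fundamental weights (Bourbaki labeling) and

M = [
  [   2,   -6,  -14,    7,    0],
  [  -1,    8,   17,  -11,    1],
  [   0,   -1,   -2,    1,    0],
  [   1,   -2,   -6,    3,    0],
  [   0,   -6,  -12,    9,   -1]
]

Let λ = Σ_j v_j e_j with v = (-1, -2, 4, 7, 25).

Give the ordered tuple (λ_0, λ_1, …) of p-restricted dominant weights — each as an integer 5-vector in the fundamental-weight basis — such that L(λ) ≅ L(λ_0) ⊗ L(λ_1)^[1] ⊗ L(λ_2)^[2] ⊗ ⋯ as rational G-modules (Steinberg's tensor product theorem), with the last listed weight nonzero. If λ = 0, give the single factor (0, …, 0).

((1, 1, 1, 0, 0), (1, 0, 0, 0, 1))

Converting to the ω-basis (c_i = row i of M dotted with v = (-1, -2, 4, 7, 25)):
  c_1 = (2)·(-1) + (-6)·(-2) + (-14)·(4) + (7)·(7) + (0)·(25) = 3
  c_2 = (-1)·(-1) + (8)·(-2) + (17)·(4) + (-11)·(7) + (1)·(25) = 1
  c_3 = (0)·(-1) + (-1)·(-2) + (-2)·(4) + (1)·(7) + (0)·(25) = 1
  c_4 = (1)·(-1) + (-2)·(-2) + (-6)·(4) + (3)·(7) + (0)·(25) = 0
  c_5 = (0)·(-1) + (-6)·(-2) + (-12)·(4) + (9)·(7) + (-1)·(25) = 2
p = 2; digits c_i = Σ_j d_{ij}·2^j, 0 ≤ d_{ij} < 2:
  c_1 = 3 = 1·2^0 + 1·2^1
  c_2 = 1 = 1·2^0
  c_3 = 1 = 1·2^0
  c_4 = 0
  c_5 = 2 = 0·2^0 + 1·2^1
λ_0 = (1, 1, 1, 0, 0)
λ_1 = (1, 0, 0, 0, 1)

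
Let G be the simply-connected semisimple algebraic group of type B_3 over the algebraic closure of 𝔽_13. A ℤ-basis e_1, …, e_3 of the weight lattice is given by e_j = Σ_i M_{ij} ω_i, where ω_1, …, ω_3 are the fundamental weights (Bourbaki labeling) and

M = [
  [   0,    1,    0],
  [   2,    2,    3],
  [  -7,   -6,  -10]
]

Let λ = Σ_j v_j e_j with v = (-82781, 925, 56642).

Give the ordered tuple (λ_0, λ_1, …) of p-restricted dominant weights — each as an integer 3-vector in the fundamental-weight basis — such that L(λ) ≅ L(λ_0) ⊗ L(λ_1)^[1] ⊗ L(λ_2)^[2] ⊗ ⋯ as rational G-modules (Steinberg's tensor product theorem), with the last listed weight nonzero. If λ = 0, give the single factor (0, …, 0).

Converting to the ω-basis (c_i = row i of M dotted with v = (-82781, 925, 56642)):
  c_1 = (0)·(-82781) + 1·925 + 0·56642 = 925
  c_2 = (2)·(-82781) + 2·925 + 3·56642 = 6214
  c_3 = (-7)·(-82781) + (-6)·(925) + (-10)·(56642) = 7497
Writing each c_i in base p = 13:
  c_1 = 925 = 2·13^0 + 6·13^1 + 5·13^2
  c_2 = 6214 = 0·13^0 + 10·13^1 + 10·13^2 + 2·13^3
  c_3 = 7497 = 9·13^0 + 4·13^1 + 5·13^2 + 3·13^3
Factor λ_0 = (2, 0, 9)
Factor λ_1 = (6, 10, 4)
Factor λ_2 = (5, 10, 5)
Factor λ_3 = (0, 2, 3)

((2, 0, 9), (6, 10, 4), (5, 10, 5), (0, 2, 3))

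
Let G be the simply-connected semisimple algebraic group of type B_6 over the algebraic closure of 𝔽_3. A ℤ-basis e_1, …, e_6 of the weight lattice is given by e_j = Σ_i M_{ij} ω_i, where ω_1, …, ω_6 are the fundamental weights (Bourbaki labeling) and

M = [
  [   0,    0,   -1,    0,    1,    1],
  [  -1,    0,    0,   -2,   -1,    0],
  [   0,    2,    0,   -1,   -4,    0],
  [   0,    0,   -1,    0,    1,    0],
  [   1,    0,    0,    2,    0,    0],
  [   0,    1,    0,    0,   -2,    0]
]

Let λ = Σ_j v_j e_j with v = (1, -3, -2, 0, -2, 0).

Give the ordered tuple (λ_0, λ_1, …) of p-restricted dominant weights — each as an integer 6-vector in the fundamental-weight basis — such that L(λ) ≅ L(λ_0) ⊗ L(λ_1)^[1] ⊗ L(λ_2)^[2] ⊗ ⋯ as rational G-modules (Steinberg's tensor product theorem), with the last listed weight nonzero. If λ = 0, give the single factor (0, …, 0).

In the fundamental-weight basis, λ has coordinates c = M·v (v = (1, -3, -2, 0, -2, 0)):
  c_1 = 0·1 + (0)·(-3) + (-1)·(-2) + 0·0 + (1)·(-2) + 1·0 = 0
  c_2 = (-1)·(1) + (0)·(-3) + (0)·(-2) + (-2)·(0) + (-1)·(-2) + 0·0 = 1
  c_3 = 0·1 + (2)·(-3) + (0)·(-2) + (-1)·(0) + (-4)·(-2) + 0·0 = 2
  c_4 = 0·1 + (0)·(-3) + (-1)·(-2) + 0·0 + (1)·(-2) + 0·0 = 0
  c_5 = 1·1 + (0)·(-3) + (0)·(-2) + 2·0 + (0)·(-2) + 0·0 = 1
  c_6 = 0·1 + (1)·(-3) + (0)·(-2) + 0·0 + (-2)·(-2) + 0·0 = 1
Base-3 expansion of each c_i:
  c_1 = 0
  c_2 = 1 = 1·3^0
  c_3 = 2 = 2·3^0
  c_4 = 0
  c_5 = 1 = 1·3^0
  c_6 = 1 = 1·3^0
Factor λ_0 = (0, 1, 2, 0, 1, 1)

((0, 1, 2, 0, 1, 1),)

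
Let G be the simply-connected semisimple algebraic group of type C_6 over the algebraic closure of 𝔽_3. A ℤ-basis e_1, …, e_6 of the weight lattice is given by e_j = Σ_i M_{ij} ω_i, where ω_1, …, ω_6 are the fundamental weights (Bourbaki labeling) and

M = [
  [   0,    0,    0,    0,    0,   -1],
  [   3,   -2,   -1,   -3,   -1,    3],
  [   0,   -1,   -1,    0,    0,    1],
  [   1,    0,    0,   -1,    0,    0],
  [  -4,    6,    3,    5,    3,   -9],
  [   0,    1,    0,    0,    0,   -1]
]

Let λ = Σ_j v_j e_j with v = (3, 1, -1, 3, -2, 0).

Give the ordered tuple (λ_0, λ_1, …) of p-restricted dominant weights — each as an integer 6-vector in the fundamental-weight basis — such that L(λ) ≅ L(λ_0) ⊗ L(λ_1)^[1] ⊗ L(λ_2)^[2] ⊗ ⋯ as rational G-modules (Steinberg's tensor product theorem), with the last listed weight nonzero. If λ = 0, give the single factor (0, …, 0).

Converting to the ω-basis (c_i = row i of M dotted with v = (3, 1, -1, 3, -2, 0)):
  c_1 = 0*3 + 0*1 + 0*-1 + 0*3 + 0*-2 + -1*0 = 0
  c_2 = 3*3 + -2*1 + -1*-1 + -3*3 + -1*-2 + 3*0 = 1
  c_3 = 0*3 + -1*1 + -1*-1 + 0*3 + 0*-2 + 1*0 = 0
  c_4 = 1*3 + 0*1 + 0*-1 + -1*3 + 0*-2 + 0*0 = 0
  c_5 = -4*3 + 6*1 + 3*-1 + 5*3 + 3*-2 + -9*0 = 0
  c_6 = 0*3 + 1*1 + 0*-1 + 0*3 + 0*-2 + -1*0 = 1
Writing each c_i in base p = 3:
  c_1 = 0
  c_2 = 1 = 1·3^0
  c_3 = 0
  c_4 = 0
  c_5 = 0
  c_6 = 1 = 1·3^0
p-restricted factor λ_0 = (0, 1, 0, 0, 0, 1)

((0, 1, 0, 0, 0, 1),)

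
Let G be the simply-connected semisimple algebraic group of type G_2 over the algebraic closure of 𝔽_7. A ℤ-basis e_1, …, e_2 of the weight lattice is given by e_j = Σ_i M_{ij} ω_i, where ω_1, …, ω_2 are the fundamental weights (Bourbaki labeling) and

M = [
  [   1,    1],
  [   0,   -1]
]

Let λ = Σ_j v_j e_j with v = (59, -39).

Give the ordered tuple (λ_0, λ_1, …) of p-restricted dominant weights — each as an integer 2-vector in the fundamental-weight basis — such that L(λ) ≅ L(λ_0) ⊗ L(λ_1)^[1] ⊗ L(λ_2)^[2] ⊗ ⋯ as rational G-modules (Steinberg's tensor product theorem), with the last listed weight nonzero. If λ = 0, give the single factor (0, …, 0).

((6, 4), (2, 5))

Compute c_i = Σ_j M_{ij} v_j with v = (59, -39):
  c_1 = 1·59 + (1)·(-39) = 20
  c_2 = 0·59 + (-1)·(-39) = 39
Writing each c_i in base p = 7:
  c_1 = 20 = 6·7^0 + 2·7^1
  c_2 = 39 = 4·7^0 + 5·7^1
λ_0 = (6, 4)
λ_1 = (2, 5)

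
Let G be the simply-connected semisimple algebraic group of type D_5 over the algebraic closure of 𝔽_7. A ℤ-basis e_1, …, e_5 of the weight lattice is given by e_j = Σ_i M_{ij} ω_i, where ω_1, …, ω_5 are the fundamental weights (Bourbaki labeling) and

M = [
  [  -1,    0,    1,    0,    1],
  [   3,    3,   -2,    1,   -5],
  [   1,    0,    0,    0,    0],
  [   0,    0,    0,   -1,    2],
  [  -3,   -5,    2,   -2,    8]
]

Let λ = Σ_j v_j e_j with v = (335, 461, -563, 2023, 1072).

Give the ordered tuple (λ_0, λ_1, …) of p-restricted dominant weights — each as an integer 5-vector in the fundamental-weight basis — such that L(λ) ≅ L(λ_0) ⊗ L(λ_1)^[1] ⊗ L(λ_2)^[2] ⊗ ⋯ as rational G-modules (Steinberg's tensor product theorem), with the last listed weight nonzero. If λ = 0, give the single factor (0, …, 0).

Compute c_i = Σ_j M_{ij} v_j with v = (335, 461, -563, 2023, 1072):
  c_1 = (-1)·(335) + 0·461 + (1)·(-563) + 0·2023 + 1·1072 = 174
  c_2 = 3·335 + 3·461 + (-2)·(-563) + 1·2023 + (-5)·(1072) = 177
  c_3 = 1·335 + 0·461 + (0)·(-563) + 0·2023 + 0·1072 = 335
  c_4 = 0·335 + 0·461 + (0)·(-563) + (-1)·(2023) + 2·1072 = 121
  c_5 = (-3)·(335) + (-5)·(461) + (2)·(-563) + (-2)·(2023) + 8·1072 = 94
Base-7 expansion of each c_i:
  c_1 = 174 = 6·7^0 + 3·7^1 + 3·7^2
  c_2 = 177 = 2·7^0 + 4·7^1 + 3·7^2
  c_3 = 335 = 6·7^0 + 5·7^1 + 6·7^2
  c_4 = 121 = 2·7^0 + 3·7^1 + 2·7^2
  c_5 = 94 = 3·7^0 + 6·7^1 + 1·7^2
Factor λ_0 = (6, 2, 6, 2, 3)
Factor λ_1 = (3, 4, 5, 3, 6)
Factor λ_2 = (3, 3, 6, 2, 1)

((6, 2, 6, 2, 3), (3, 4, 5, 3, 6), (3, 3, 6, 2, 1))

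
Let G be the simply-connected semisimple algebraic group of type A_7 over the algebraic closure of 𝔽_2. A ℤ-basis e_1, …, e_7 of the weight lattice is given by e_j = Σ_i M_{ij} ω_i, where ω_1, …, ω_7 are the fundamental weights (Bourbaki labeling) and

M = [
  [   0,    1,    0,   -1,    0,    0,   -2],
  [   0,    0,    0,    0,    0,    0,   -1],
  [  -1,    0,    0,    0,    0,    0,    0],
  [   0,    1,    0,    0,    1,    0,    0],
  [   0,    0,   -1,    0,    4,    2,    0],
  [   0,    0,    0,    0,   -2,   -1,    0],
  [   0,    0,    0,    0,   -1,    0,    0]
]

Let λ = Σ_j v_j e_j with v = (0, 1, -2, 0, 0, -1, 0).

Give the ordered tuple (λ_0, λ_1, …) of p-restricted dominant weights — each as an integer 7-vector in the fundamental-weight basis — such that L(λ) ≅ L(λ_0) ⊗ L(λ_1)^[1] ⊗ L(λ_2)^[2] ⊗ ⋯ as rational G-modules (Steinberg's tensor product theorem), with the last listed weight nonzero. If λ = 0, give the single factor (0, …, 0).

In the fundamental-weight basis, λ has coordinates c = M·v (v = (0, 1, -2, 0, 0, -1, 0)):
  c_1 = 0·0 + 1·1 + (0)·(-2) + (-1)·(0) + 0·0 + (0)·(-1) + (-2)·(0) = 1
  c_2 = 0·0 + 0·1 + (0)·(-2) + 0·0 + 0·0 + (0)·(-1) + (-1)·(0) = 0
  c_3 = (-1)·(0) + 0·1 + (0)·(-2) + 0·0 + 0·0 + (0)·(-1) + 0·0 = 0
  c_4 = 0·0 + 1·1 + (0)·(-2) + 0·0 + 1·0 + (0)·(-1) + 0·0 = 1
  c_5 = 0·0 + 0·1 + (-1)·(-2) + 0·0 + 4·0 + (2)·(-1) + 0·0 = 0
  c_6 = 0·0 + 0·1 + (0)·(-2) + 0·0 + (-2)·(0) + (-1)·(-1) + 0·0 = 1
  c_7 = 0·0 + 0·1 + (0)·(-2) + 0·0 + (-1)·(0) + (0)·(-1) + 0·0 = 0
Expand coordinatewise in base 2:
  c_1 = 1 = 1·2^0
  c_2 = 0
  c_3 = 0
  c_4 = 1 = 1·2^0
  c_5 = 0
  c_6 = 1 = 1·2^0
  c_7 = 0
λ_0 = (1, 0, 0, 1, 0, 1, 0)

((1, 0, 0, 1, 0, 1, 0),)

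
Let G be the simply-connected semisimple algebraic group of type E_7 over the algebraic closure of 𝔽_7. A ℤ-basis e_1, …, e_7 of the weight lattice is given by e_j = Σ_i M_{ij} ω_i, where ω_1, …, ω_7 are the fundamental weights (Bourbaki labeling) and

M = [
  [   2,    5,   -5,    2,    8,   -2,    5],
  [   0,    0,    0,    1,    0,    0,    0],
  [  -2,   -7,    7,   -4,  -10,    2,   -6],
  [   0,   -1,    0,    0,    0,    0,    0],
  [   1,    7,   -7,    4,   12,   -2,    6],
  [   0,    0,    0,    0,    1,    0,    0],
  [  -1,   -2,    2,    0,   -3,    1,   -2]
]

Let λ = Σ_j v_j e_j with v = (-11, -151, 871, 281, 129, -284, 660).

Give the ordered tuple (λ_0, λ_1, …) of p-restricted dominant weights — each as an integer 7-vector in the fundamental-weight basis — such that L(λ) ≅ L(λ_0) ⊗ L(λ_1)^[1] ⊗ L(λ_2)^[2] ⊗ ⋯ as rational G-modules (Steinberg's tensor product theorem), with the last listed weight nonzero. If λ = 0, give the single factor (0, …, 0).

Compute c_i = Σ_j M_{ij} v_j with v = (-11, -151, 871, 281, 129, -284, 660):
  c_1 = 2*-11 + 5*-151 + -5*871 + 2*281 + 8*129 + -2*-284 + 5*660 = 330
  c_2 = 0*-11 + 0*-151 + 0*871 + 1*281 + 0*129 + 0*-284 + 0*660 = 281
  c_3 = -2*-11 + -7*-151 + 7*871 + -4*281 + -10*129 + 2*-284 + -6*660 = 234
  c_4 = 0*-11 + -1*-151 + 0*871 + 0*281 + 0*129 + 0*-284 + 0*660 = 151
  c_5 = 1*-11 + 7*-151 + -7*871 + 4*281 + 12*129 + -2*-284 + 6*660 = 35
  c_6 = 0*-11 + 0*-151 + 0*871 + 0*281 + 1*129 + 0*-284 + 0*660 = 129
  c_7 = -1*-11 + -2*-151 + 2*871 + 0*281 + -3*129 + 1*-284 + -2*660 = 64
Base-7 expansion of each c_i:
  c_1 = 330 = 1·7^0 + 5·7^1 + 6·7^2
  c_2 = 281 = 1·7^0 + 5·7^1 + 5·7^2
  c_3 = 234 = 3·7^0 + 5·7^1 + 4·7^2
  c_4 = 151 = 4·7^0 + 0·7^1 + 3·7^2
  c_5 = 35 = 0·7^0 + 5·7^1
  c_6 = 129 = 3·7^0 + 4·7^1 + 2·7^2
  c_7 = 64 = 1·7^0 + 2·7^1 + 1·7^2
λ_0 = (1, 1, 3, 4, 0, 3, 1)
λ_1 = (5, 5, 5, 0, 5, 4, 2)
λ_2 = (6, 5, 4, 3, 0, 2, 1)

((1, 1, 3, 4, 0, 3, 1), (5, 5, 5, 0, 5, 4, 2), (6, 5, 4, 3, 0, 2, 1))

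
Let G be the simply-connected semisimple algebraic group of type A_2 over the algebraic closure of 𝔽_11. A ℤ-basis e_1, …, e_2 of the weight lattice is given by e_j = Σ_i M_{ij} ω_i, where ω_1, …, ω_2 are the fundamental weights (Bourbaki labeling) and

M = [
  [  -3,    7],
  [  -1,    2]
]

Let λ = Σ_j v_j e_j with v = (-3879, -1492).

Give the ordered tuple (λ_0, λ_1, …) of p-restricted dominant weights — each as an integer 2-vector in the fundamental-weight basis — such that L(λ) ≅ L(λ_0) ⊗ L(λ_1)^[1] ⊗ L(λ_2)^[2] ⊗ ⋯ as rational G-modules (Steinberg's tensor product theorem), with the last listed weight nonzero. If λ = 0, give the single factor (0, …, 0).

Change of basis e → ω: c = M·v where v = (-3879, -1492):
  c_1 = -3*-3879 + 7*-1492 = 1193
  c_2 = -1*-3879 + 2*-1492 = 895
p = 11; digits c_i = Σ_j d_{ij}·11^j, 0 ≤ d_{ij} < 11:
  c_1 = 1193 = 5·11^0 + 9·11^1 + 9·11^2
  c_2 = 895 = 4·11^0 + 4·11^1 + 7·11^2
Factor λ_0 = (5, 4)
Factor λ_1 = (9, 4)
Factor λ_2 = (9, 7)

((5, 4), (9, 4), (9, 7))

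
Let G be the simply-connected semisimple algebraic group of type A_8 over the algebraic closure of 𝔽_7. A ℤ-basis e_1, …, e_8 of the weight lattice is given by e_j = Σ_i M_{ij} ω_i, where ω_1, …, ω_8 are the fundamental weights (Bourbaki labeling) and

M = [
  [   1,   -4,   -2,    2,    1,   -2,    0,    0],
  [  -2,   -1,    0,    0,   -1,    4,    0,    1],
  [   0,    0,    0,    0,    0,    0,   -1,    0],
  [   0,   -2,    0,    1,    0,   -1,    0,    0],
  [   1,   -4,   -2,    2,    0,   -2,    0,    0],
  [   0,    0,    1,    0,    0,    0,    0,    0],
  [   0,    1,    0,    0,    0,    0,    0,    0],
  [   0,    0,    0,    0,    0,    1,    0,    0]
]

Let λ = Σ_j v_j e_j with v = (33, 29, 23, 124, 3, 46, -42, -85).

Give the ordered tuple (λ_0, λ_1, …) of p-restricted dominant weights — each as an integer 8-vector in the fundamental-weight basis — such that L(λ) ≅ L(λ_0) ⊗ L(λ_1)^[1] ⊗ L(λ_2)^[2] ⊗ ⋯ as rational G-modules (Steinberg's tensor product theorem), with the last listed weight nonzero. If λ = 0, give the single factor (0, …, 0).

((2, 1, 0, 6, 6, 2, 1, 4), (4, 0, 6, 2, 3, 3, 4, 6))

ω-coordinates c = M·v, v = (33, 29, 23, 124, 3, 46, -42, -85):
  c_1 = 1*33 + -4*29 + -2*23 + 2*124 + 1*3 + -2*46 + 0*-42 + 0*-85 = 30
  c_2 = -2*33 + -1*29 + 0*23 + 0*124 + -1*3 + 4*46 + 0*-42 + 1*-85 = 1
  c_3 = 0*33 + 0*29 + 0*23 + 0*124 + 0*3 + 0*46 + -1*-42 + 0*-85 = 42
  c_4 = 0*33 + -2*29 + 0*23 + 1*124 + 0*3 + -1*46 + 0*-42 + 0*-85 = 20
  c_5 = 1*33 + -4*29 + -2*23 + 2*124 + 0*3 + -2*46 + 0*-42 + 0*-85 = 27
  c_6 = 0*33 + 0*29 + 1*23 + 0*124 + 0*3 + 0*46 + 0*-42 + 0*-85 = 23
  c_7 = 0*33 + 1*29 + 0*23 + 0*124 + 0*3 + 0*46 + 0*-42 + 0*-85 = 29
  c_8 = 0*33 + 0*29 + 0*23 + 0*124 + 0*3 + 1*46 + 0*-42 + 0*-85 = 46
Base-7 expansion of each c_i:
  c_1 = 30 = 2·7^0 + 4·7^1
  c_2 = 1 = 1·7^0
  c_3 = 42 = 0·7^0 + 6·7^1
  c_4 = 20 = 6·7^0 + 2·7^1
  c_5 = 27 = 6·7^0 + 3·7^1
  c_6 = 23 = 2·7^0 + 3·7^1
  c_7 = 29 = 1·7^0 + 4·7^1
  c_8 = 46 = 4·7^0 + 6·7^1
p-restricted factor λ_0 = (2, 1, 0, 6, 6, 2, 1, 4)
p-restricted factor λ_1 = (4, 0, 6, 2, 3, 3, 4, 6)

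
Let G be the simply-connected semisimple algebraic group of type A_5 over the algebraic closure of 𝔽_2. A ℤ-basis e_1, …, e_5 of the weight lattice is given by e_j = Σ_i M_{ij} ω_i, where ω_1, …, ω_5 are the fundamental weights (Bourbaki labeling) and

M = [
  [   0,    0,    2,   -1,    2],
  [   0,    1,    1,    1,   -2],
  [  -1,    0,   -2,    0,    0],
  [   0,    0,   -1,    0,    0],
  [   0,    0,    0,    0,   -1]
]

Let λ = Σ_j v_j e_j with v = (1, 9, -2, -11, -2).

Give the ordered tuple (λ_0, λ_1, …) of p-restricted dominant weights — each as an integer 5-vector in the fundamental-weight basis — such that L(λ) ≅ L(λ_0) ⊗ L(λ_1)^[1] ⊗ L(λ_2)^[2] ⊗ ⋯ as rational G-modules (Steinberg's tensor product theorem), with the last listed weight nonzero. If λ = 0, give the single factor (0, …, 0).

((1, 0, 1, 0, 0), (1, 0, 1, 1, 1))

Converting to the ω-basis (c_i = row i of M dotted with v = (1, 9, -2, -11, -2)):
  c_1 = (0)·(1) + (0)·(9) + (2)·(-2) + (-1)·(-11) + (2)·(-2) = 3
  c_2 = (0)·(1) + (1)·(9) + (1)·(-2) + (1)·(-11) + (-2)·(-2) = 0
  c_3 = (-1)·(1) + (0)·(9) + (-2)·(-2) + (0)·(-11) + (0)·(-2) = 3
  c_4 = (0)·(1) + (0)·(9) + (-1)·(-2) + (0)·(-11) + (0)·(-2) = 2
  c_5 = (0)·(1) + (0)·(9) + (0)·(-2) + (0)·(-11) + (-1)·(-2) = 2
Expand coordinatewise in base 2:
  c_1 = 3 = 1·2^0 + 1·2^1
  c_2 = 0
  c_3 = 3 = 1·2^0 + 1·2^1
  c_4 = 2 = 0·2^0 + 1·2^1
  c_5 = 2 = 0·2^0 + 1·2^1
p-restricted factor λ_0 = (1, 0, 1, 0, 0)
p-restricted factor λ_1 = (1, 0, 1, 1, 1)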